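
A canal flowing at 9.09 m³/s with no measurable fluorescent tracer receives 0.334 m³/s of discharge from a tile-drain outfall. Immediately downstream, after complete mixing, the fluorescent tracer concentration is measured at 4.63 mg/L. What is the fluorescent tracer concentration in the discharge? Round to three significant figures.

131 mg/L

Mass balance: 9.090·0 + 0.3340·Cₑ = 9.424·4.630
→ Cₑ = (9.424·4.630 − 9.090·0) / 0.3340 = 130.6 mg/L.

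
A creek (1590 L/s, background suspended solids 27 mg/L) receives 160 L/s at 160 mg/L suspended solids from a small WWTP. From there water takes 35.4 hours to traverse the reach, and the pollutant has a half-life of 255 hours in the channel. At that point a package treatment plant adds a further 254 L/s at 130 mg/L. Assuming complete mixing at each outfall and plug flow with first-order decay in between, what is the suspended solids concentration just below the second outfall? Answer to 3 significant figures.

After mixing, C = (1590·27.00 + 160.0·160.0) / 1750 = 68530/1750 = 39.16 mg/L; combined flow 1750 L/s.
Half-life 255 h → k = ln 2 / 255 = 0.002718 h⁻¹ = 0.06524 d⁻¹.
After decay, C = 39.16 × e^(−kt) = 39.16 × 0.9083 = 35.57 mg/L.
Second outfall: C = (1750·35.57 + 254.0·130.0)/2004 = 47.54 mg/L.

47.5 mg/L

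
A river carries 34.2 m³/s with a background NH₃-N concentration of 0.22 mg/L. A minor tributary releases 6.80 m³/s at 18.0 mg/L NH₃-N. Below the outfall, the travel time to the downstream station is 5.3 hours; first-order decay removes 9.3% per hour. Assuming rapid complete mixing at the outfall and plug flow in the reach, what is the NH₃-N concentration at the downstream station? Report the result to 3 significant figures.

After mixing, C = (34.20·0.2200 + 6.800·18.00) / 41.00 = 129.9/41.00 = 3.169 mg/L.
9.3%/h lost → k = −ln(1 − 0.093) = 0.09761 h⁻¹.
After decay, C = 3.169 × e^(−kt) = 3.169 × 0.5961 = 1.889 mg/L.

1.89 mg/L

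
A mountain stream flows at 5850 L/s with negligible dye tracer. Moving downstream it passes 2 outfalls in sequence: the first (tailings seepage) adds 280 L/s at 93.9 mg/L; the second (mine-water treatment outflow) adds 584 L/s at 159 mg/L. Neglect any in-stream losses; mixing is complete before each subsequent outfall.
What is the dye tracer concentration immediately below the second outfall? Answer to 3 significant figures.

Outfall 1: combined Q = 6130 L/s; C = (5850·0 + 280.0·93.90)/6130 = 4.289 mg/L.
Outfall 2: combined Q = 6714 L/s; C = (6130·4.289 + 584.0·159.0)/6714 = 17.75 mg/L.

17.7 mg/L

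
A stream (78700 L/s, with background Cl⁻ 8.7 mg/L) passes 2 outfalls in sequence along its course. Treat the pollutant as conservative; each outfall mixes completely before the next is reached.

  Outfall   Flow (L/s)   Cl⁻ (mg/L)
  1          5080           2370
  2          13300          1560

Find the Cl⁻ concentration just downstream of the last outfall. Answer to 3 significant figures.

345 mg/L

After outfall 1: Q = 78700 + 5080 = 83780 L/s; C = (78700·8.700 + 5080·2370)/83780 = 151.9 mg/L.
After outfall 2: Q = 83780 + 13300 = 97080 L/s; C = (83780·151.9 + 13300·1560)/97080 = 344.8 mg/L.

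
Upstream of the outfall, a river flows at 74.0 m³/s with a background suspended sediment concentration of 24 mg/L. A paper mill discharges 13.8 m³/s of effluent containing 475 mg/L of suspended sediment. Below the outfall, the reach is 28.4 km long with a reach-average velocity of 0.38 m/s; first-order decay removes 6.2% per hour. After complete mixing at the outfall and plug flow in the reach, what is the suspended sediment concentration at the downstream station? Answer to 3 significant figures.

After mixing, C = (74.00·24.00 + 13.80·475.0) / 87.80 = 8331/87.80 = 94.89 mg/L.
Travel time t = 28.4·1000 / 0.38 = 74740 s = 20.76 h.
6.2%/h lost → k = −ln(1 − 0.062) = 0.06401 h⁻¹.
First-order decay: C = 94.89·exp(−k·t) = 94.89·0.2648 = 25.13 mg/L.

25.1 mg/L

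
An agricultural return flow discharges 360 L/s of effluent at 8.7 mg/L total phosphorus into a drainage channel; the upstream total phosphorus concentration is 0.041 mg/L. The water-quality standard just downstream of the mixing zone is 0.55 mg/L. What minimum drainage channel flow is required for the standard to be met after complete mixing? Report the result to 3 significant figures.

5760 L/s

Set C_mix = 0.55: (Q·0.04100 + 360.0·8.700) / (Q + 360.0) = 0.55
→ Q = 360.0·(8.700 − 0.55)/(0.55 − 0.04100) = 5764 L/s.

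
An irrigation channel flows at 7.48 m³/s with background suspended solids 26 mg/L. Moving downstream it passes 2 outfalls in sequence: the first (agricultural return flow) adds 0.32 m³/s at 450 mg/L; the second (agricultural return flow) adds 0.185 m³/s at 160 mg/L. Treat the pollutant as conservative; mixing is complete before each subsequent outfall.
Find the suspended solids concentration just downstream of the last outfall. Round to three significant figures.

Outfall 1: combined Q = 7.800 m³/s; C = (7.480·26.00 + 0.3200·450.0)/7.800 = 43.39 mg/L.
Outfall 2: combined Q = 7.985 m³/s; C = (7.800·43.39 + 0.1850·160.0)/7.985 = 46.10 mg/L.

46.1 mg/L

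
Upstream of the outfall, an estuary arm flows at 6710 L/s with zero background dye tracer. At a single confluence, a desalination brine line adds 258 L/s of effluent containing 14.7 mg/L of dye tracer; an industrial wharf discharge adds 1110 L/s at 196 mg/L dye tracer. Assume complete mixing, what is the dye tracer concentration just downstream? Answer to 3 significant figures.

27.4 mg/L

Flow-weighted average: C = (6710·0 + 258.0·14.70 + 1110·196.0) / 8078 = 221400/8078 = 27.40 mg/L.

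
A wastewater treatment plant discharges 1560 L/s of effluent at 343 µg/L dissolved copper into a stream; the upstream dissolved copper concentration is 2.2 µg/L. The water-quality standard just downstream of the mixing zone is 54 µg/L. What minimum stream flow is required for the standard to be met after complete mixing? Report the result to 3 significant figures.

Set C_mix = 54: (Q·2.200 + 1560·343.0) / (Q + 1560) = 54
→ Q = 1560·(343.0 − 54)/(54 − 2.200) = 8703 L/s.

8700 L/s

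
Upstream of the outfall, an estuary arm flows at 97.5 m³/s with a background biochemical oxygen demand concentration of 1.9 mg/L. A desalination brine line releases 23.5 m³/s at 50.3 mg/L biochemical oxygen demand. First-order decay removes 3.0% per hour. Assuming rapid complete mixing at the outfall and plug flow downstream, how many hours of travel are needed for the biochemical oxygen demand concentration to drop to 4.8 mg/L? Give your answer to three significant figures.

Conservation of mass: C = (97.50·1.900 + 23.50·50.30) / 121.0 = 1367/121.0 = 11.30 mg/L.
3.0%/h lost → k = −ln(1 − 0.03) = 0.03046 h⁻¹.
11.30·exp(−k·t) = 4.8 → t = ln(11.30/4.8)/k = 101200 s = 28.11 h.

28.1 h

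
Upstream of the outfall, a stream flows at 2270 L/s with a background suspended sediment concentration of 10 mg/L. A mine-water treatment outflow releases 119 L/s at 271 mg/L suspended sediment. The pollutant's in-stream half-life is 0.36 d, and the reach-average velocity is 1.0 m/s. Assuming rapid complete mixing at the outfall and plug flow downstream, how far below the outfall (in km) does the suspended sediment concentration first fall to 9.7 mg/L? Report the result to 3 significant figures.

38.7 km

After mixing, C = (2270·10.00 + 119.0·271.0) / 2389 = 54950/2389 = 23.00 mg/L.
Half-life 0.36 d → k = ln 2 / 0.36 = 1.925 d⁻¹.
Set 23.00·exp(−k·t) = 9.7 → t = ln(23.00/9.7)/k = 38740 s = 10.76 h.
Distance = v·t = 1.0·38740 = 38740 m = 38.74 km.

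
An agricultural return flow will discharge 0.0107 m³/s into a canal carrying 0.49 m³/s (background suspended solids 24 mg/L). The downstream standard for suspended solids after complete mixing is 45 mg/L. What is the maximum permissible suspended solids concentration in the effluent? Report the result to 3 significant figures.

1010 mg/L

At the limit, (Qr·Cr + Qe·Cₑ)/(Qr + Qe) = 45:
Cₑ = (0.5007·45 − 0.4900·24.00) / 0.01070 = 1007 mg/L.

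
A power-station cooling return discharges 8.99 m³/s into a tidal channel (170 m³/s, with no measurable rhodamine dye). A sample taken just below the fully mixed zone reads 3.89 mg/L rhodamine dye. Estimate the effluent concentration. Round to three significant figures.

77.4 mg/L

Mass balance: 170.0·0 + 8.990·Cₑ = 179.0·3.890
→ Cₑ = (179.0·3.890 − 170.0·0) / 8.990 = 77.45 mg/L.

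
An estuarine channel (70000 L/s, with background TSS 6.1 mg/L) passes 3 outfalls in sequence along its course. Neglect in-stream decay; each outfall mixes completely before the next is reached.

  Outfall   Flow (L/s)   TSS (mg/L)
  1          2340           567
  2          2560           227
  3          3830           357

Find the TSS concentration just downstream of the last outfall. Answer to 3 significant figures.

Outfall 1: combined Q = 72340 L/s; C = (70000·6.100 + 2340·567.0)/72340 = 24.24 mg/L.
Outfall 2: combined Q = 74900 L/s; C = (72340·24.24 + 2560·227.0)/74900 = 31.17 mg/L.
Outfall 3: combined Q = 78730 L/s; C = (74900·31.17 + 3830·357.0)/78730 = 47.02 mg/L.

47.0 mg/L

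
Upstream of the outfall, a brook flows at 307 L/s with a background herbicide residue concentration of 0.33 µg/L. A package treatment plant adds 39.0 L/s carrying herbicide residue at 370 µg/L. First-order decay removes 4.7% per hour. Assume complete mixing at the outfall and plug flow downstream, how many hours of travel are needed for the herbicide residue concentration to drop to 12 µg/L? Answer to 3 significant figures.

Conservation of mass: C = (307.0·0.3300 + 39.00·370.0) / 346.0 = 14530/346.0 = 42.00 µg/L.
4.7%/h lost → k = −ln(1 − 0.047) = 0.04814 h⁻¹.
42.00·exp(−k·t) = 12 → t = ln(42.00/12)/k = 93680 s = 26.02 h.

26.0 h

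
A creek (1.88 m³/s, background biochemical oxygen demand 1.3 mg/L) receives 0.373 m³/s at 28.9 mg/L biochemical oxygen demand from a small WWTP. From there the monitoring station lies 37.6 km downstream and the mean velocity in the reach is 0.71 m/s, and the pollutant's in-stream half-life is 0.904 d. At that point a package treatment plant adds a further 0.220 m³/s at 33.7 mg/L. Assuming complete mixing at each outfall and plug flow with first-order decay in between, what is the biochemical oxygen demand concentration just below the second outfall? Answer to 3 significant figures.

6.34 mg/L

After mixing, C = (1.880·1.300 + 0.3730·28.90) / 2.253 = 13.22/2.253 = 5.869 mg/L; combined flow 2.253 m³/s.
Travel time t = 37.6·1000 / 0.71 = 52960 s = 14.71 h.
Half-life 0.904 d → k = ln 2 / 0.904 = 0.7668 d⁻¹.
After decay, C = 5.869 × e^(−kt) = 5.869 × 0.6250 = 3.668 mg/L.
Second outfall: C = (2.253·3.668 + 0.2200·33.70)/2.473 = 6.340 mg/L.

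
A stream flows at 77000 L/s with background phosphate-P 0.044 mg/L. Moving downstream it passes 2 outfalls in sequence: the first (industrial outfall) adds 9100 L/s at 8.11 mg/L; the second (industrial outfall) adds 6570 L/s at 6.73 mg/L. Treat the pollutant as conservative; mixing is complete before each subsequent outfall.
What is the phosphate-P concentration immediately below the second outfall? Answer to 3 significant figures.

1.31 mg/L

Outfall 1: combined Q = 86100 L/s; C = (77000·0.04400 + 9100·8.110)/86100 = 0.8965 mg/L.
Outfall 2: combined Q = 92670 L/s; C = (86100·0.8965 + 6570·6.730)/92670 = 1.310 mg/L.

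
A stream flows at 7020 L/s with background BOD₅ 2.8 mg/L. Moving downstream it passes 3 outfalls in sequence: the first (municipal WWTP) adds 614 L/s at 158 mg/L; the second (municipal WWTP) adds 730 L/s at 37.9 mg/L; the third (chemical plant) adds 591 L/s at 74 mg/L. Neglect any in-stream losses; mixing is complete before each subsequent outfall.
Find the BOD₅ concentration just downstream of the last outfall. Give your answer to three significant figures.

After outfall 1: Q = 7020 + 614.0 = 7634 L/s; C = (7020·2.800 + 614.0·158.0)/7634 = 15.28 mg/L.
After outfall 2: Q = 7634 + 730.0 = 8364 L/s; C = (7634·15.28 + 730.0·37.90)/8364 = 17.26 mg/L.
After outfall 3: Q = 8364 + 591.0 = 8955 L/s; C = (8364·17.26 + 591.0·74.00)/8955 = 21.00 mg/L.

21.0 mg/L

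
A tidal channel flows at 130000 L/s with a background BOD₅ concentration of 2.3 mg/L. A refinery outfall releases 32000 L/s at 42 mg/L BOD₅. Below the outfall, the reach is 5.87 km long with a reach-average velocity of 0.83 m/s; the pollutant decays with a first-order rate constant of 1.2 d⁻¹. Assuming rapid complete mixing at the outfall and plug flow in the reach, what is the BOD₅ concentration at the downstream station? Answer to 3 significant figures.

9.19 mg/L

Mass balance: C = (130000·2.300 + 32000·42.00) / 162000 = 1643000/162000 = 10.14 mg/L.
Travel time t = 5.87·1000 / 0.83 = 7072 s = 1.965 h.
First-order decay: C = 10.14·exp(−k·t) = 10.14·0.9064 = 9.193 mg/L.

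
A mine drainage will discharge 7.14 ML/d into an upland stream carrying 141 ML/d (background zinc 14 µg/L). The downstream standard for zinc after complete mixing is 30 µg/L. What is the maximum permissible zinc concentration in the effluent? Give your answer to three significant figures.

346 µg/L

At the limit, (Qr·Cr + Qe·Cₑ)/(Qr + Qe) = 30:
Cₑ = (148.1·30 − 141.0·14.00) / 7.140 = 346.0 µg/L.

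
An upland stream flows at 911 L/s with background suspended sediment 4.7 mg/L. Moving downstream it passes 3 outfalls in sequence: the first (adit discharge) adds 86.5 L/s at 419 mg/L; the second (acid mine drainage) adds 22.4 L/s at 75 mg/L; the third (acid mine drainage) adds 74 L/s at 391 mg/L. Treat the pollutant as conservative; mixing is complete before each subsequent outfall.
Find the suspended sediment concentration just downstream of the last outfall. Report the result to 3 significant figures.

65.0 mg/L

Below outfall 1: Q → 997.5 L/s, C = (911.0·4.700 + 86.50·419.0)/997.5 = 40.63 mg/L.
Below outfall 2: Q → 1020 L/s, C = (997.5·40.63 + 22.40·75.00)/1020 = 41.38 mg/L.
Below outfall 3: Q → 1094 L/s, C = (1020·41.38 + 74.00·391.0)/1094 = 65.03 mg/L.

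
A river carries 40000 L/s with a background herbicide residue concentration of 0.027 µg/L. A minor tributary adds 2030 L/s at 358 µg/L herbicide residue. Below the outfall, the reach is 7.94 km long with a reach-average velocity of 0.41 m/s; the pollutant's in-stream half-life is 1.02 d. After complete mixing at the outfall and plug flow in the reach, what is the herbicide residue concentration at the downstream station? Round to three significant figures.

Mixed concentration C = ΣQC/ΣQ = (40000·0.02700 + 2030·358.0) / 42030 = 727800/42030 = 17.32 µg/L.
Travel time t = 7.94·1000 / 0.41 = 19370 s = 5.379 h.
Half-life 1.02 d → k = ln 2 / 1.02 = 0.6796 d⁻¹.
Applying C = C₀e^(−kt): 17.32 × 0.8587 = 14.87 µg/L.

14.9 µg/L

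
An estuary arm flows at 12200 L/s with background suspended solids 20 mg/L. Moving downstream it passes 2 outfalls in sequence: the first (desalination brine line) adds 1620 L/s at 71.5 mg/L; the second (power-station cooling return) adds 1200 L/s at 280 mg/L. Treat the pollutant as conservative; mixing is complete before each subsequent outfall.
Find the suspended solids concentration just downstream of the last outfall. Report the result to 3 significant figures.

46.3 mg/L

Below outfall 1: Q → 13820 L/s, C = (12200·20.00 + 1620·71.50)/13820 = 26.04 mg/L.
Below outfall 2: Q → 15020 L/s, C = (13820·26.04 + 1200·280.0)/15020 = 46.33 mg/L.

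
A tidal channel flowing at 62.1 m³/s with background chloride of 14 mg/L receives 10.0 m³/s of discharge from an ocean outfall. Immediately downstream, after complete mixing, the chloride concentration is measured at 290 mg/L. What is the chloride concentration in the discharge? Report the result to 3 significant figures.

Mass balance: 62.10·14.00 + 10.00·Cₑ = 72.10·290.0
→ Cₑ = (72.10·290.0 − 62.10·14.00) / 10.00 = 2004 mg/L.

2000 mg/L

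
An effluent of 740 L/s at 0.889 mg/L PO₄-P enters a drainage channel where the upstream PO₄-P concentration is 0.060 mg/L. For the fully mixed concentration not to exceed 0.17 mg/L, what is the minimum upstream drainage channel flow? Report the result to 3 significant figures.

4840 L/s

Set C_mix = 0.17: (Q·0.06000 + 740.0·0.8890) / (Q + 740.0) = 0.17
→ Q = 740.0·(0.8890 − 0.17)/(0.17 − 0.06000) = 4837 L/s.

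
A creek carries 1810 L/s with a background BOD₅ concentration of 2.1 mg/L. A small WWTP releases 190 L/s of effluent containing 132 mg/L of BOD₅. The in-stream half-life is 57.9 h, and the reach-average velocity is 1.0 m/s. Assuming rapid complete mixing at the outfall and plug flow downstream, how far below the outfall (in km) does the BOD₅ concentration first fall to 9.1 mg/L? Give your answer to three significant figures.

139 km

Flow-weighted average: C = (1810·2.100 + 190.0·132.0) / 2000 = 28880/2000 = 14.44 mg/L.
Half-life 57.9 h → k = ln 2 / 57.9 = 0.01197 h⁻¹ = 0.2873 d⁻¹.
Set 14.44·exp(−k·t) = 9.1 → t = ln(14.44/9.1)/k = 138900 s = 38.57 h.
Distance = v·t = 1.0·138900 = 138900 m = 138.9 km.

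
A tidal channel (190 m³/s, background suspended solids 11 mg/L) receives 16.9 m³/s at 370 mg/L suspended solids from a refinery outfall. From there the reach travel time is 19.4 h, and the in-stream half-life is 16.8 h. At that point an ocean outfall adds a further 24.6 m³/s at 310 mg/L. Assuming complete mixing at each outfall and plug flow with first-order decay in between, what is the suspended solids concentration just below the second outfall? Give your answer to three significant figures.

Mass balance: C = (190.0·11.00 + 16.90·370.0) / 206.9 = 8343/206.9 = 40.32 mg/L; combined flow 206.9 m³/s.
Half-life 16.8 h → k = ln 2 / 16.8 = 0.04126 h⁻¹ = 0.9902 d⁻¹.
First-order decay: C = 40.32·exp(−k·t) = 40.32·0.4491 = 18.11 mg/L.
At the second outfall, C = (206.9·18.11 + 24.60·310.0) / (206.9 + 24.60) = 49.13 mg/L.

49.1 mg/L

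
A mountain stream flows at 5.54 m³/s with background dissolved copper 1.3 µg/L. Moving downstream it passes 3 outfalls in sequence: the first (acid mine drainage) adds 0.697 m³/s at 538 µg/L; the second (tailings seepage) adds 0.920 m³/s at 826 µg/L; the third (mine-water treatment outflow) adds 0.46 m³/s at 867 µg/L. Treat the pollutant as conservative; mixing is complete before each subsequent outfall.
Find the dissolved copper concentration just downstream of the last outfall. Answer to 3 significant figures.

Below outfall 1: Q → 6.237 m³/s, C = (5.540·1.300 + 0.6970·538.0)/6.237 = 61.28 µg/L.
Below outfall 2: Q → 7.157 m³/s, C = (6.237·61.28 + 0.9200·826.0)/7.157 = 159.6 µg/L.
Below outfall 3: Q → 7.617 m³/s, C = (7.157·159.6 + 0.4600·867.0)/7.617 = 202.3 µg/L.

202 µg/L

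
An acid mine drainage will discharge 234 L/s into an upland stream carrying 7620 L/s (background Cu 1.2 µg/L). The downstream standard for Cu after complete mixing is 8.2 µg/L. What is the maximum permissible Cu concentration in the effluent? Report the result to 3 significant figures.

At the limit, (Qr·Cr + Qe·Cₑ)/(Qr + Qe) = 8.2:
Cₑ = (7854·8.2 − 7620·1.200) / 234.0 = 236.1 µg/L.

236 µg/L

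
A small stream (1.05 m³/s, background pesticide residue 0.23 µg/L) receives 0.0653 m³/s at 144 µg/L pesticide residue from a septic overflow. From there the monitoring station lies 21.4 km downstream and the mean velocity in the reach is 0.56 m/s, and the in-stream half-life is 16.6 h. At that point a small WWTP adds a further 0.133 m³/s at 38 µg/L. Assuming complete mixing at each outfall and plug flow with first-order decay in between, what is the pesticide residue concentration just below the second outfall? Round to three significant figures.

9.01 µg/L

Mixed concentration C = ΣQC/ΣQ = (1.050·0.2300 + 0.06530·144.0) / 1.115 = 9.645/1.115 = 8.648 µg/L; combined flow 1.115 m³/s.
Travel time t = 21.4·1000 / 0.56 = 38210 s = 10.62 h.
Half-life 16.6 h → k = ln 2 / 16.6 = 0.04176 h⁻¹ = 1.002 d⁻¹.
Decay over the reach: 8.648·exp(−kt) = 8.648·0.6420 = 5.551 µg/L.
At the second outfall, C = (1.115·5.551 + 0.1330·38.00) / (1.115 + 0.1330) = 9.009 µg/L.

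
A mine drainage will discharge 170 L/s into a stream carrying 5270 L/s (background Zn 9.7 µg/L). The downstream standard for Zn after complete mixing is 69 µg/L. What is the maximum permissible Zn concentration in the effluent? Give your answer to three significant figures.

1910 µg/L

At the limit, (Qr·Cr + Qe·Cₑ)/(Qr + Qe) = 69:
Cₑ = (5440·69 − 5270·9.700) / 170.0 = 1907 µg/L.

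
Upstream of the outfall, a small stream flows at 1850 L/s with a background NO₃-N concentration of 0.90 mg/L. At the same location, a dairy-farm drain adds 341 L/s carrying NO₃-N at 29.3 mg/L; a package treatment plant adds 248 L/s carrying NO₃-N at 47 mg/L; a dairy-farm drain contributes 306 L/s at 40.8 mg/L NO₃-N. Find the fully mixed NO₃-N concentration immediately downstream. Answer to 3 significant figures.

13.0 mg/L

After mixing, C = (1850·0.9000 + 341.0·29.30 + 248.0·47.00 + 306.0·40.80) / 2745 = 35800/2745 = 13.04 mg/L.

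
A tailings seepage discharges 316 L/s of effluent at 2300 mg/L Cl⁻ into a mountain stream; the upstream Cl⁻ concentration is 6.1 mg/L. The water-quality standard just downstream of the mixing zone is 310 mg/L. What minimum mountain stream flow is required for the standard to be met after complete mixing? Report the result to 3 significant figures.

Set C_mix = 310: (Q·6.100 + 316.0·2300) / (Q + 316.0) = 310
→ Q = 316.0·(2300 − 310)/(310 − 6.100) = 2069 L/s.

2070 L/s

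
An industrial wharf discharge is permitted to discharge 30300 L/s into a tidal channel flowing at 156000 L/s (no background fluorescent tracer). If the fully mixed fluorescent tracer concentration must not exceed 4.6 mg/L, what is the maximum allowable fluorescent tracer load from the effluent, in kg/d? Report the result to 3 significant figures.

Mass balance at the limit: 156000·0 + 30300·Cₑ = 186300·4.6 → Cₑ = 28.28 mg/L.
30300 L/s = 30.30 m³/s. Load = 30.30 m³/s × 28.28 g/m³ × 86 400 s/d = 74040 kg/d.

74000 kg/d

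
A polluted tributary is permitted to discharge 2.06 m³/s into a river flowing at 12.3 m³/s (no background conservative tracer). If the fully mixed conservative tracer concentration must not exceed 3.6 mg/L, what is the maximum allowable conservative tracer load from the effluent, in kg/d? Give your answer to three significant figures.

Mass balance at the limit: 12.30·0 + 2.060·Cₑ = 14.36·3.6 → Cₑ = 25.10 mg/L.
Load = 2.060 m³/s × 25.10 g/m³ × 86 400 s/d = 4467 kg/d.

4470 kg/d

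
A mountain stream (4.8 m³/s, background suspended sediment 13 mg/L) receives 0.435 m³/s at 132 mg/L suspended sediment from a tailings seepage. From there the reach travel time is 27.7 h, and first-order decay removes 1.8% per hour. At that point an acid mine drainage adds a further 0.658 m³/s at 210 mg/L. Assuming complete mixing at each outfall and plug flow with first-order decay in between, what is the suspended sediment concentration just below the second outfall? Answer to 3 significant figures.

Mass balance: C = (4.800·13.00 + 0.4350·132.0) / 5.235 = 119.8/5.235 = 22.89 mg/L; combined flow 5.235 m³/s.
1.8%/h lost → k = −ln(1 − 0.018) = 0.01816 h⁻¹.
First-order decay: C = 22.89·exp(−k·t) = 22.89·0.6046 = 13.84 mg/L.
Second outfall: C = (5.235·13.84 + 0.6580·210.0)/5.893 = 35.74 mg/L.

35.7 mg/L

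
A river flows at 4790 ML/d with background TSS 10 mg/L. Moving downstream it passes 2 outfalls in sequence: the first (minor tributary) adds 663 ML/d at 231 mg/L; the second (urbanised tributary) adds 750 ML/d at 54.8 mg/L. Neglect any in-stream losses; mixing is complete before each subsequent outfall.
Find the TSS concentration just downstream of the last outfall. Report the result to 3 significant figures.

39.0 mg/L

Outfall 1: combined Q = 5453 ML/d; C = (4790·10.00 + 663.0·231.0)/5453 = 36.87 mg/L.
Outfall 2: combined Q = 6203 ML/d; C = (5453·36.87 + 750.0·54.80)/6203 = 39.04 mg/L.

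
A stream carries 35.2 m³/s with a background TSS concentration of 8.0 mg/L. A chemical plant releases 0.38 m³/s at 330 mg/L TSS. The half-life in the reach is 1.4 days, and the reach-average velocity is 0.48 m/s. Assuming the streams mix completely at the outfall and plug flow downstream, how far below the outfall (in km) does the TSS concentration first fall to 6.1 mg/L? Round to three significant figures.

52.7 km

Flow-weighted average: C = (35.20·8.000 + 0.3800·330.0) / 35.58 = 407.0/35.58 = 11.44 mg/L.
Half-life 1.4 d → k = ln 2 / 1.4 = 0.4951 d⁻¹.
Set 11.44·exp(−k·t) = 6.1 → t = ln(11.44/6.1)/k = 109700 s = 30.48 h.
Distance = v·t = 0.48·109700 = 52670 m = 52.67 km.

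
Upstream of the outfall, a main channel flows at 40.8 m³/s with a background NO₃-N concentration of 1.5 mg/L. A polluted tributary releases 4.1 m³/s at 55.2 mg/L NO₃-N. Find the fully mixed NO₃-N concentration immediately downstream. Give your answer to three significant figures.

6.40 mg/L

After mixing, C = (40.80·1.500 + 4.100·55.20) / 44.90 = 287.5/44.90 = 6.404 mg/L.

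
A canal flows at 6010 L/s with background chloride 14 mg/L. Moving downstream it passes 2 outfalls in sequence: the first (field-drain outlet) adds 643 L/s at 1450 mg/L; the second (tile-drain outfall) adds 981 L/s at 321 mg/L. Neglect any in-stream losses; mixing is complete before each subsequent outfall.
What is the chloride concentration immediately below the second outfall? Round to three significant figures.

Outfall 1: combined Q = 6653 L/s; C = (6010·14.00 + 643.0·1450)/6653 = 152.8 mg/L.
Outfall 2: combined Q = 7634 L/s; C = (6653·152.8 + 981.0·321.0)/7634 = 174.4 mg/L.

174 mg/L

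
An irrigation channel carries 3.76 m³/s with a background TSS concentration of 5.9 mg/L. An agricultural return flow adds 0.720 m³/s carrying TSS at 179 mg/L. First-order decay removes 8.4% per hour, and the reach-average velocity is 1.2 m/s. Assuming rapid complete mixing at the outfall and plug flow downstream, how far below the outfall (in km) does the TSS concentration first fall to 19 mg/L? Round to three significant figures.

Mass balance: C = (3.760·5.900 + 0.7200·179.0) / 4.480 = 151.1/4.480 = 33.72 mg/L.
8.4%/h lost → k = −ln(1 − 0.084) = 0.08774 h⁻¹.
Set 33.72·exp(−k·t) = 19 → t = ln(33.72/19)/k = 23540 s = 6.538 h.
Distance = v·t = 1.2·23540 = 28240 m = 28.24 km.

28.2 km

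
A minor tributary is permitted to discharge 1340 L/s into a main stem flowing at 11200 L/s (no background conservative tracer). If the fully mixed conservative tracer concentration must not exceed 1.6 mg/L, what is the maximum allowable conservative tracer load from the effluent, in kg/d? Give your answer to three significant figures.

1730 kg/d

Mass balance at the limit: 11200·0 + 1340·Cₑ = 12540·1.6 → Cₑ = 14.97 mg/L.
1340 L/s = 1.340 m³/s. Load = 1.340 m³/s × 14.97 g/m³ × 86 400 s/d = 1734 kg/d.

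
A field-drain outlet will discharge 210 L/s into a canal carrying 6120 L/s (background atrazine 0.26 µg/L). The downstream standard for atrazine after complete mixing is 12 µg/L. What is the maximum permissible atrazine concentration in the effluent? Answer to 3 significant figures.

At the limit, (Qr·Cr + Qe·Cₑ)/(Qr + Qe) = 12:
Cₑ = (6330·12 − 6120·0.2600) / 210.0 = 354.1 µg/L.

354 µg/L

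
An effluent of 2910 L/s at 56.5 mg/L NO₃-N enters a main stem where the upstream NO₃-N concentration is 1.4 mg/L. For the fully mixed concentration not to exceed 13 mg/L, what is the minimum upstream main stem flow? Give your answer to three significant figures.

10900 L/s

Set C_mix = 13: (Q·1.400 + 2910·56.50) / (Q + 2910) = 13
→ Q = 2910·(56.50 − 13)/(13 − 1.400) = 10910 L/s.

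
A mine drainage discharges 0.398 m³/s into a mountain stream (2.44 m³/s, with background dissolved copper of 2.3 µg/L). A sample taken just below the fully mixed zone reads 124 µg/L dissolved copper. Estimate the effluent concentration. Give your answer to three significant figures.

Mass balance: 2.440·2.300 + 0.3980·Cₑ = 2.838·124.0
→ Cₑ = (2.838·124.0 − 2.440·2.300) / 0.3980 = 870.1 µg/L.

870 µg/L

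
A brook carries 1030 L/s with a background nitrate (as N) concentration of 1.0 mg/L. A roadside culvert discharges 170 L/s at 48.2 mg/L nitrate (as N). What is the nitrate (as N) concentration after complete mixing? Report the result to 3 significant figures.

7.69 mg/L

Mixed concentration C = ΣQC/ΣQ = (1030·1.000 + 170.0·48.20) / 1200 = 9224/1200 = 7.687 mg/L.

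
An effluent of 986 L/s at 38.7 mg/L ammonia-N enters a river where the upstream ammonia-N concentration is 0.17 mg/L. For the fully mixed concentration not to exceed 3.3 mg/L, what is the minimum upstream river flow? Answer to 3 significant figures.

Set C_mix = 3.3: (Q·0.1700 + 986.0·38.70) / (Q + 986.0) = 3.3
→ Q = 986.0·(38.70 − 3.3)/(3.3 − 0.1700) = 11150 L/s.

11200 L/s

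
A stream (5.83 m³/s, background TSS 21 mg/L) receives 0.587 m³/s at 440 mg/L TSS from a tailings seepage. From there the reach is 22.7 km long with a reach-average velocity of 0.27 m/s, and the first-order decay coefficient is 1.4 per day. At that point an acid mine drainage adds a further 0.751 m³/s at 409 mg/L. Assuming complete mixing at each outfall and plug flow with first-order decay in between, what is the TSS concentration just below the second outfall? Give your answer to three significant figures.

After mixing, C = (5.830·21.00 + 0.5870·440.0) / 6.417 = 380.7/6.417 = 59.33 mg/L; combined flow 6.417 m³/s.
Travel time t = 22.7·1000 / 0.27 = 84070 s = 23.35 h.
Applying C = C₀e^(−kt): 59.33 × 0.2561 = 15.19 mg/L.
At the second outfall, C = (6.417·15.19 + 0.7510·409.0) / (6.417 + 0.7510) = 56.45 mg/L.

56.5 mg/L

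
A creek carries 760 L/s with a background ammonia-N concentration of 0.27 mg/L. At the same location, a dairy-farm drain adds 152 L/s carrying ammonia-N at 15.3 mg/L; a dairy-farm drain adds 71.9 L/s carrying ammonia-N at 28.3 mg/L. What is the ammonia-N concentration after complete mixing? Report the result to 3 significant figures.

4.64 mg/L

Mixed concentration C = ΣQC/ΣQ = (760.0·0.2700 + 152.0·15.30 + 71.90·28.30) / 983.9 = 4566/983.9 = 4.640 mg/L.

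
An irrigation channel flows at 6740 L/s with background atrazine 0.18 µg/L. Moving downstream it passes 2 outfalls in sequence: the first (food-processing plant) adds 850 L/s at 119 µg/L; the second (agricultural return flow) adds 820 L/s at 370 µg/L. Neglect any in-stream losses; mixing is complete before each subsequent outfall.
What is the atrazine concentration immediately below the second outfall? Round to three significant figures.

Outfall 1: combined Q = 7590 L/s; C = (6740·0.1800 + 850.0·119.0)/7590 = 13.49 µg/L.
Outfall 2: combined Q = 8410 L/s; C = (7590·13.49 + 820.0·370.0)/8410 = 48.25 µg/L.

48.2 µg/L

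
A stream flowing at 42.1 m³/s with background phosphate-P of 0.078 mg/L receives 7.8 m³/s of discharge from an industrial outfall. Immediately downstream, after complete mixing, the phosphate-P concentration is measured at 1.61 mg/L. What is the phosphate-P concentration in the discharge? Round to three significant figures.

9.88 mg/L

Mass balance: 42.10·0.07800 + 7.800·Cₑ = 49.90·1.610
→ Cₑ = (49.90·1.610 − 42.10·0.07800) / 7.800 = 9.879 mg/L.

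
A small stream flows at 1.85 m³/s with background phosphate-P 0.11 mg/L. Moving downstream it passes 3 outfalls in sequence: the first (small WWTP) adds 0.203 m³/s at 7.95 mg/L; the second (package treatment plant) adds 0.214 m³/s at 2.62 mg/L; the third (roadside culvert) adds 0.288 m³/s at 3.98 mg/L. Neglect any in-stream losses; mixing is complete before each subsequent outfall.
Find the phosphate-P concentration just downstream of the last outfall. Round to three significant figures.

Below outfall 1: Q → 2.053 m³/s, C = (1.850·0.1100 + 0.2030·7.950)/2.053 = 0.8852 mg/L.
Below outfall 2: Q → 2.267 m³/s, C = (2.053·0.8852 + 0.2140·2.620)/2.267 = 1.049 mg/L.
Below outfall 3: Q → 2.555 m³/s, C = (2.267·1.049 + 0.2880·3.980)/2.555 = 1.379 mg/L.

1.38 mg/L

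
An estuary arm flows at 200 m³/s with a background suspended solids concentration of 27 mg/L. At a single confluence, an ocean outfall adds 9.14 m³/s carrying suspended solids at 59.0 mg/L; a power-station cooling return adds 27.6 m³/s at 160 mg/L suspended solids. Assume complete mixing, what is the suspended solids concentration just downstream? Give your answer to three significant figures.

Mass balance: C = (200.0·27.00 + 9.140·59.00 + 27.60·160.0) / 236.7 = 10360/236.7 = 43.74 mg/L.

43.7 mg/L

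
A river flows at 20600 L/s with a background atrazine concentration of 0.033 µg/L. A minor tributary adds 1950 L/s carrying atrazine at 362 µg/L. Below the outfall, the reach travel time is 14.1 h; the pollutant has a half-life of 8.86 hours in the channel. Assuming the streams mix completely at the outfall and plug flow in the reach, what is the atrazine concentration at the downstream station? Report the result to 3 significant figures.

10.4 µg/L

Mass balance: C = (20600·0.03300 + 1950·362.0) / 22550 = 706600/22550 = 31.33 µg/L.
Half-life 8.86 h → k = ln 2 / 8.86 = 0.07823 h⁻¹ = 1.878 d⁻¹.
After decay, C = 31.33 × e^(−kt) = 31.33 × 0.3318 = 10.40 µg/L.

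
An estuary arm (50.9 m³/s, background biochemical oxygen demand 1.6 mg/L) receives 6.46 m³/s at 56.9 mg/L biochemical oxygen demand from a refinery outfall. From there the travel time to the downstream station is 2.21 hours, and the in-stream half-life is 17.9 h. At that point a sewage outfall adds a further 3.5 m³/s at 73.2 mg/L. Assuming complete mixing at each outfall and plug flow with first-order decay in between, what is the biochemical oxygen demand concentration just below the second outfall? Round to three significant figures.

Conservation of mass: C = (50.90·1.600 + 6.460·56.90) / 57.36 = 449.0/57.36 = 7.828 mg/L; combined flow 57.36 m³/s.
Half-life 17.9 h → k = ln 2 / 17.9 = 0.03872 h⁻¹ = 0.9294 d⁻¹.
After decay, C = 7.828 × e^(−kt) = 7.828 × 0.9180 = 7.186 mg/L.
Second outfall: C = (57.36·7.186 + 3.500·73.20)/60.86 = 10.98 mg/L.

11.0 mg/L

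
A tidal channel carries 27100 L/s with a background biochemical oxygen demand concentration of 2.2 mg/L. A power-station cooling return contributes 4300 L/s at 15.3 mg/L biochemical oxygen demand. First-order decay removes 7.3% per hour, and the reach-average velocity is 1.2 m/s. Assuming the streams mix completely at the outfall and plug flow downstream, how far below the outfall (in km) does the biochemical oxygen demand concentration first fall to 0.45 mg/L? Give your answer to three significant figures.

124 km

Mass balance: C = (27100·2.200 + 4300·15.30) / 31400 = 125400/31400 = 3.994 mg/L.
7.3%/h lost → k = −ln(1 − 0.073) = 0.07580 h⁻¹.
Set 3.994·exp(−k·t) = 0.45 → t = ln(3.994/0.45)/k = 103700 s = 28.80 h.
Distance = v·t = 1.2·103700 = 124400 m = 124.4 km.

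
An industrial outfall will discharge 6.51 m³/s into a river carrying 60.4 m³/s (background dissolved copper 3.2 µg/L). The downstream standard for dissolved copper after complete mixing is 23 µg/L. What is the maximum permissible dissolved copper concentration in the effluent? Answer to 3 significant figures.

207 µg/L

At the limit, (Qr·Cr + Qe·Cₑ)/(Qr + Qe) = 23:
Cₑ = (66.91·23 − 60.40·3.200) / 6.510 = 206.7 µg/L.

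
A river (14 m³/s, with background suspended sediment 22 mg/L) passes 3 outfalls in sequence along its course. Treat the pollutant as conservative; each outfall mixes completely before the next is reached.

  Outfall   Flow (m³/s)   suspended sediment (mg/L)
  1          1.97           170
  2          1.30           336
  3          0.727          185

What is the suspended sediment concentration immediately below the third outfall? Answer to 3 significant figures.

After outfall 1: Q = 14.00 + 1.970 = 15.97 m³/s; C = (14.00·22.00 + 1.970·170.0)/15.97 = 40.26 mg/L.
After outfall 2: Q = 15.97 + 1.300 = 17.27 m³/s; C = (15.97·40.26 + 1.300·336.0)/17.27 = 62.52 mg/L.
After outfall 3: Q = 17.27 + 0.7270 = 18.00 m³/s; C = (17.27·62.52 + 0.7270·185.0)/18.00 = 67.47 mg/L.

67.5 mg/L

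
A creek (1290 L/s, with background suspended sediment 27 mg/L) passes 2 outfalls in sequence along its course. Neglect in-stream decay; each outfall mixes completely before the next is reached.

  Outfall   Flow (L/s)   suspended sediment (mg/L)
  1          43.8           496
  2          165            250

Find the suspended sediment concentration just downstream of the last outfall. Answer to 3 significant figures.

65.3 mg/L

Outfall 1: combined Q = 1334 L/s; C = (1290·27.00 + 43.80·496.0)/1334 = 42.40 mg/L.
Outfall 2: combined Q = 1499 L/s; C = (1334·42.40 + 165.0·250.0)/1499 = 65.26 mg/L.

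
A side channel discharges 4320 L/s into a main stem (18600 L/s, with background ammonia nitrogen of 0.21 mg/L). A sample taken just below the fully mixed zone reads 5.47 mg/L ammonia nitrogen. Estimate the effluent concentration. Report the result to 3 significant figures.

Mass balance: 18600·0.2100 + 4320·Cₑ = 22920·5.470
→ Cₑ = (22920·5.470 − 18600·0.2100) / 4320 = 28.12 mg/L.

28.1 mg/L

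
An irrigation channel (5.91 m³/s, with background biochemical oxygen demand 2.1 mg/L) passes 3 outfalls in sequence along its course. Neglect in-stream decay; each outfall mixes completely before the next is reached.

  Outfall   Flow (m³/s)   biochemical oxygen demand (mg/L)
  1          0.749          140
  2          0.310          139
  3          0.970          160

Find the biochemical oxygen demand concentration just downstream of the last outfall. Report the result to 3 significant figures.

Below outfall 1: Q → 6.659 m³/s, C = (5.910·2.100 + 0.7490·140.0)/6.659 = 17.61 mg/L.
Below outfall 2: Q → 6.969 m³/s, C = (6.659·17.61 + 0.3100·139.0)/6.969 = 23.01 mg/L.
Below outfall 3: Q → 7.939 m³/s, C = (6.969·23.01 + 0.9700·160.0)/7.939 = 39.75 mg/L.

39.7 mg/L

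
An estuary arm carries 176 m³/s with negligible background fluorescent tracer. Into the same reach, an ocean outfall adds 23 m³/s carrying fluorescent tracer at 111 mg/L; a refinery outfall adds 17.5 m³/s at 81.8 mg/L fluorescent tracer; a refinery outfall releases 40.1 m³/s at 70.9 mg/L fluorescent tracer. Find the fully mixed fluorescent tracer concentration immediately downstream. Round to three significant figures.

26.6 mg/L

Mixed concentration C = ΣQC/ΣQ = (176.0·0 + 23.00·111.0 + 17.50·81.80 + 40.10·70.90) / 256.6 = 6828/256.6 = 26.61 mg/L.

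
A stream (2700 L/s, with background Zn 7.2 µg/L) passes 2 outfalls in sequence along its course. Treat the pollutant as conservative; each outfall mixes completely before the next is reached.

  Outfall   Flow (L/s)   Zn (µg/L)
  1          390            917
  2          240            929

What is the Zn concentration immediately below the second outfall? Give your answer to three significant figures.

Outfall 1: combined Q = 3090 L/s; C = (2700·7.200 + 390.0·917.0)/3090 = 122.0 µg/L.
Outfall 2: combined Q = 3330 L/s; C = (3090·122.0 + 240.0·929.0)/3330 = 180.2 µg/L.

180 µg/L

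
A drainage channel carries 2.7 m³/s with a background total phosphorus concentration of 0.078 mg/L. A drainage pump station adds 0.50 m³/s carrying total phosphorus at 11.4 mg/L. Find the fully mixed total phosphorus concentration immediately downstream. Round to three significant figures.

1.85 mg/L

After mixing, C = (2.700·0.07800 + 0.5000·11.40) / 3.200 = 5.911/3.200 = 1.847 mg/L.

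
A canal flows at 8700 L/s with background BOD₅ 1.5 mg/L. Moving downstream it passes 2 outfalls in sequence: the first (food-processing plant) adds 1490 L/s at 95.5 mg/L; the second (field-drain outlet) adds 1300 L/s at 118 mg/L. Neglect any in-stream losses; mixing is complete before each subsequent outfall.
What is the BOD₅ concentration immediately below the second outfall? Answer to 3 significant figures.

26.9 mg/L

Below outfall 1: Q → 10190 L/s, C = (8700·1.500 + 1490·95.50)/10190 = 15.24 mg/L.
Below outfall 2: Q → 11490 L/s, C = (10190·15.24 + 1300·118.0)/11490 = 26.87 mg/L.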